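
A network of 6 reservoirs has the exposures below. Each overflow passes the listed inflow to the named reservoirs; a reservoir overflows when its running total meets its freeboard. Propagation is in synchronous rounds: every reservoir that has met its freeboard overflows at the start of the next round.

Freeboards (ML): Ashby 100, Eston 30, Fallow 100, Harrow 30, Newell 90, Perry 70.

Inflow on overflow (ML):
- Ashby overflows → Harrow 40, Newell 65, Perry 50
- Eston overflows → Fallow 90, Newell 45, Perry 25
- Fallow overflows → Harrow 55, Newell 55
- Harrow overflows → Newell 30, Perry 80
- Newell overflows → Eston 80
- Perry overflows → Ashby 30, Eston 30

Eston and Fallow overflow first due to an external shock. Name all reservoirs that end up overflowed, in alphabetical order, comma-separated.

Eston, Fallow, Harrow, Newell, Perry

Round 1 — Eston, Fallow overflow (initial).
  Harrow: +55 → 55 ≥ 30
  Newell: +45+55 → 100 ≥ 90
  Perry: +25 → 25 < 70
Round 2 — Harrow, Newell overflow.
  Perry: +80 → 105 ≥ 70
Round 3 — Perry overflows.
  Ashby: +30 → 30 < 100
No further overflows.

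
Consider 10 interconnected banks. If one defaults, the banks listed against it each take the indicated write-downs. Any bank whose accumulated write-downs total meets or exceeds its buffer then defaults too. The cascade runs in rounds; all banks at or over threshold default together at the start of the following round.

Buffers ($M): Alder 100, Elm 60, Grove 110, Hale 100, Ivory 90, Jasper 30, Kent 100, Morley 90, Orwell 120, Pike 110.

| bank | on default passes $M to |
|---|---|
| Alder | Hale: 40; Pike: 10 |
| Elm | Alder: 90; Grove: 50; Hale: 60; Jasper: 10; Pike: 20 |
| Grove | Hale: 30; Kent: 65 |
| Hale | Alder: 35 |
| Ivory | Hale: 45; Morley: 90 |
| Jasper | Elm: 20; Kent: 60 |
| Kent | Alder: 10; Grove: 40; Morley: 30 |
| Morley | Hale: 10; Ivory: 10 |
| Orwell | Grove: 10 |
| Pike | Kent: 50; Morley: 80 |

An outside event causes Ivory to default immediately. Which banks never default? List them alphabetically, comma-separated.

Round 1 — Ivory defaults (initial).
  Hale: +45 → 45 < 100
  Morley: +90 → 90 ≥ 90
Round 2 — Morley defaults.
  Hale: +10 → 55 < 100
No further defaults.

Alder, Elm, Grove, Hale, Jasper, Kent, Orwell, Pike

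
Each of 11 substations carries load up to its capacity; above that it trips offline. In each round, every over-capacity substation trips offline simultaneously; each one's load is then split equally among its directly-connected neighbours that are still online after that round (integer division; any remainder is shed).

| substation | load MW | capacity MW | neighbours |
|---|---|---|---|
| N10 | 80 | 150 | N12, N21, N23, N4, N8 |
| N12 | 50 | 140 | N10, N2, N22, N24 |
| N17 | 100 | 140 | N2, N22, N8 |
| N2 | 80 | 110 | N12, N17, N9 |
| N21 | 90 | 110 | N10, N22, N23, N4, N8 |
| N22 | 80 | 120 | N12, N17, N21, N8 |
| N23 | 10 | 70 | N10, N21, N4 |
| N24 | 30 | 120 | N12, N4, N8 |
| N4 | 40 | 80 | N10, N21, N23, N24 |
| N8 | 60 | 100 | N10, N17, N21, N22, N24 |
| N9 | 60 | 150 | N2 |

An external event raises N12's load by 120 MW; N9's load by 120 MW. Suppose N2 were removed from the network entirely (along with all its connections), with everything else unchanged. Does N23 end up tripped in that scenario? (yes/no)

With N2 removed:
Round 1 — N12 at 170 > 140; N9 at 180 > 150. N12, N9 trip offline.
  N12 sheds 170 MW to N10, N22, N24: 56 each (2 lost).
    N10: 80+56 = 136 ≤ 150
    N22: 80+56 = 136 > 120
    N24: 30+56 = 86 ≤ 120
  N9 sheds 180 MW: no online neighbours, lost.
Round 2 — N22 trips offline.
  N22 sheds 136 MW to N17, N21, N8: 45 each (1 lost).
    N17: 100+45 = 145 > 140
    N21: 90+45 = 135 > 110
    N8: 60+45 = 105 > 100
Round 3 — N17, N21, N8 trip offline.
  N17 sheds 145 MW: no online neighbours, lost.
  N21 sheds 135 MW to N10, N23, N4: 45 each.
    N10: 136+45 = 181 > 150
    N23: 10+45 = 55 ≤ 70
    N4: 40+45 = 85 > 80
  N8 sheds 105 MW to N10, N24: 52 each (1 lost).
    N10: 181+52 = 233 > 150
    N24: 86+52 = 138 > 120
Round 4 — N10, N24, N4 trip offline.
  N10 sheds 233 MW to N23: 233 each.
    N23: 55+233 = 288 > 70
  N24 sheds 138 MW: no online neighbours, lost.
  N4 sheds 85 MW to N23: 85 each.
    N23: 288+85 = 373 > 70
Round 5 — N23 trips offline.
  N23 sheds 373 MW: no online neighbours, lost.
No further trips.

yes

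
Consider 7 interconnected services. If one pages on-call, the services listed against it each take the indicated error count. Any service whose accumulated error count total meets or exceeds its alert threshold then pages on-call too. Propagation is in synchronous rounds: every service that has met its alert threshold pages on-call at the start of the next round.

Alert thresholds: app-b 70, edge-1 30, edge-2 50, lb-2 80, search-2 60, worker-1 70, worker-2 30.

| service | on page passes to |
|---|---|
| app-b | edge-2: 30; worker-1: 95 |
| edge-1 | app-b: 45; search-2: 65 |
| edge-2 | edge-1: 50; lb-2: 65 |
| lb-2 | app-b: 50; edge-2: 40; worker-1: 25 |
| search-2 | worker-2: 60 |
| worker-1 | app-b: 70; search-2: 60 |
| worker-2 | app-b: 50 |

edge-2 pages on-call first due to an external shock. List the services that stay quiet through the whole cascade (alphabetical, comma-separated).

lb-2

Round 1 — edge-2 pages on-call (initial).
  edge-1: +50 → 50 ≥ 30
  lb-2: +65 → 65 < 80
Round 2 — edge-1 pages on-call.
  app-b: +45 → 45 < 70
  search-2: +65 → 65 ≥ 60
Round 3 — search-2 pages on-call.
  worker-2: +60 → 60 ≥ 30
Round 4 — worker-2 pages on-call.
  app-b: +50 → 95 ≥ 70
Round 5 — app-b pages on-call.
  worker-1: +95 → 95 ≥ 70
Round 6 — worker-1 pages on-call.
No further pages.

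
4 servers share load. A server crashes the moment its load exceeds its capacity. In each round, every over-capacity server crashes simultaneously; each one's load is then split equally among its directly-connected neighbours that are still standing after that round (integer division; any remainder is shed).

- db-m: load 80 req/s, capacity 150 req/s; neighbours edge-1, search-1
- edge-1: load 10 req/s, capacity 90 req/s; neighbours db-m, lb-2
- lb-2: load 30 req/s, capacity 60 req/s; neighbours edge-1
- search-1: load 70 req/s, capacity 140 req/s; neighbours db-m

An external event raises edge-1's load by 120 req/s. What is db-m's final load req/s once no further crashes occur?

Round 1 — edge-1 at 130 > 90. edge-1 crashes.
  edge-1 sheds 130 req/s to db-m, lb-2: 65 each.
    db-m: 80+65 = 145 ≤ 150
    lb-2: 30+65 = 95 > 60
Round 2 — lb-2 crashes.
  lb-2 sheds 95 req/s: no online neighbours, lost.
No further crashes.

145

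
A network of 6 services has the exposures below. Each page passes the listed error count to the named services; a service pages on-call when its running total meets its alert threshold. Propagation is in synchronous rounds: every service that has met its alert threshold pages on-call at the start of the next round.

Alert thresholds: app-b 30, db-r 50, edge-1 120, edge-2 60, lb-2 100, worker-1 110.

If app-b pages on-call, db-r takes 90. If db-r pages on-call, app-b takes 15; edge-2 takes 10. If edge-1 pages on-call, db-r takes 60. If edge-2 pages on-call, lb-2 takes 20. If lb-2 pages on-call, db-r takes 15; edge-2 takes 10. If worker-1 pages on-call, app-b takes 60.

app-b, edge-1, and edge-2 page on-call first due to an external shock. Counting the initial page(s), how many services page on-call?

4

Round 1 — app-b, edge-1, edge-2 page on-call (initial).
  db-r: +90+60 → 150 ≥ 50
  lb-2: +20 → 20 < 100
Round 2 — db-r pages on-call.
No further pages.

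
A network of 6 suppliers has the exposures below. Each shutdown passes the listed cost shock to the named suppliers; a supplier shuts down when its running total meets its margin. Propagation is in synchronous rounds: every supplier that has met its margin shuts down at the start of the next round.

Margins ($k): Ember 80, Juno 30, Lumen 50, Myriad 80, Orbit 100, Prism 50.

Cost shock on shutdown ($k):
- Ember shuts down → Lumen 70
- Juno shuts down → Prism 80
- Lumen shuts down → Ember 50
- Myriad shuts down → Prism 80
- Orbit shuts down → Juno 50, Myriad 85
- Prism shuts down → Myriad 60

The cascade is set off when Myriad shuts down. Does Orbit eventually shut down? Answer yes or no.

Round 1 — Myriad shuts down (initial).
  Prism: +80 → 80 ≥ 50
Round 2 — Prism shuts down.
No further shutdowns.

no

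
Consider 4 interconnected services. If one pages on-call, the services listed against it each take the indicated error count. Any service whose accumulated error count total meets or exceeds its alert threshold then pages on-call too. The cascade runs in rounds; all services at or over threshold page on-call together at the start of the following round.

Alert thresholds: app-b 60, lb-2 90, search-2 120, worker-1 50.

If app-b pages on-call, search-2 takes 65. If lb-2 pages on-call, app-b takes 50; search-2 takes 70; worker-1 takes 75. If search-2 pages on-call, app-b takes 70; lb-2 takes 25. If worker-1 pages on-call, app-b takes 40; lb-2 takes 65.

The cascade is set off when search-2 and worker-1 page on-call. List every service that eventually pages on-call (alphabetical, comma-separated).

app-b, lb-2, search-2, worker-1

Round 1 — search-2, worker-1 page on-call (initial).
  app-b: +70+40 → 110 ≥ 60
  lb-2: +25+65 → 90 ≥ 90
Round 2 — app-b, lb-2 page on-call.
No further pages.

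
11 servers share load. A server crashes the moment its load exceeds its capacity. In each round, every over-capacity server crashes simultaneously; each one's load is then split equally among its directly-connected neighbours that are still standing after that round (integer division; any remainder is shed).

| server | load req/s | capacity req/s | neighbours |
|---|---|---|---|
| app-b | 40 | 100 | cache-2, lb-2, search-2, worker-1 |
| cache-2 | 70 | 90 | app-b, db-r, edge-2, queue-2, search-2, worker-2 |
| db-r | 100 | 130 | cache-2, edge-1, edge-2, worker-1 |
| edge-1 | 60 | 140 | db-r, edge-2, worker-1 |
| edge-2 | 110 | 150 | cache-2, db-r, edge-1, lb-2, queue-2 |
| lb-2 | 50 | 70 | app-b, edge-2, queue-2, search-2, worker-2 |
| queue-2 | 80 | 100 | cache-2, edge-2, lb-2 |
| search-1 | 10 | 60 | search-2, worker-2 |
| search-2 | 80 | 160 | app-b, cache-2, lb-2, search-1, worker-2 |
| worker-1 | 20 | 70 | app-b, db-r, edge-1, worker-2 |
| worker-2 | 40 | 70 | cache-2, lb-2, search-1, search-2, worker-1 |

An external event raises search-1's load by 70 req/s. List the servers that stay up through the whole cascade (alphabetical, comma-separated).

app-b, cache-2, db-r, edge-1, edge-2, lb-2, queue-2, search-2, worker-1

Round 1 — search-1 at 80 > 60. search-1 crashes.
  search-1 sheds 80 req/s to search-2, worker-2: 40 each.
    search-2: 80+40 = 120 ≤ 160
    worker-2: 40+40 = 80 > 70
Round 2 — worker-2 crashes.
  worker-2 sheds 80 req/s to cache-2, lb-2, search-2, worker-1: 20 each.
    cache-2: 70+20 = 90 ≤ 90
    lb-2: 50+20 = 70 ≤ 70
    search-2: 120+20 = 140 ≤ 160
    worker-1: 20+20 = 40 ≤ 70
No further crashes.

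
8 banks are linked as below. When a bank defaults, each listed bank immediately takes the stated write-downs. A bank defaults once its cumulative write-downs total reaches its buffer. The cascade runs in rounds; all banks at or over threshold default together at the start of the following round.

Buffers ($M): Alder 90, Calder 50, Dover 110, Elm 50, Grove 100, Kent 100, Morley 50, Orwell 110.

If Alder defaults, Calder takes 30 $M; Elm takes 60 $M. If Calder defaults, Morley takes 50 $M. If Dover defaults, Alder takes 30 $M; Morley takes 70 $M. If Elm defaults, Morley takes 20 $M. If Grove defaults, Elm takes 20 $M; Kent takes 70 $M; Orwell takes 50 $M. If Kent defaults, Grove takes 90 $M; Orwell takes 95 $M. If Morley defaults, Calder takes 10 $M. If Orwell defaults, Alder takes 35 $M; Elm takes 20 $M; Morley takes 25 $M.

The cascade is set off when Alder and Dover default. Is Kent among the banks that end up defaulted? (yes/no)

Round 1 — Alder, Dover default (initial).
  Calder: +30 → 30 < 50
  Elm: +60 → 60 ≥ 50
  Morley: +70 → 70 ≥ 50
Round 2 — Elm, Morley default.
  Calder: +10 → 40 < 50
No further defaults.

no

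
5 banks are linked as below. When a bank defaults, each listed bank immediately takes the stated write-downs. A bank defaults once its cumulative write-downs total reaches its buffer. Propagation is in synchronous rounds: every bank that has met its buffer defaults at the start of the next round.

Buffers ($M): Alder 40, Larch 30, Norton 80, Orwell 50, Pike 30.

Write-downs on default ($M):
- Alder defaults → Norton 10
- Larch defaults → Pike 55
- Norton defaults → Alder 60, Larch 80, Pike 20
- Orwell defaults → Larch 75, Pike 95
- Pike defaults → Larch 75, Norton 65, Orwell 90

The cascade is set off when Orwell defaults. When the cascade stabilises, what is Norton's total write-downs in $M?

Round 1 — Orwell defaults (initial).
  Larch: +75 → 75 ≥ 30
  Pike: +95 → 95 ≥ 30
Round 2 — Larch, Pike default.
  Norton: +65 → 65 < 80
No further defaults.

65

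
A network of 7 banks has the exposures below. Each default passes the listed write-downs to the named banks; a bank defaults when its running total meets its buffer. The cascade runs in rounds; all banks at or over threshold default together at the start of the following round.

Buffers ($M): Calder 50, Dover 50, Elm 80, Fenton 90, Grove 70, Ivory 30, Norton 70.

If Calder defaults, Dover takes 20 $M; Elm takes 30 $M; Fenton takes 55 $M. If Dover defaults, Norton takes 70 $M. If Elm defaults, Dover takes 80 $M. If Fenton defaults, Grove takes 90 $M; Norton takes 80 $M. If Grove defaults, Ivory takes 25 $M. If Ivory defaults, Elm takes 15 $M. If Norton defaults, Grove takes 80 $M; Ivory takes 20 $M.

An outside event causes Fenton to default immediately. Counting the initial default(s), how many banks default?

4

Round 1 — Fenton defaults (initial).
  Grove: +90 → 90 ≥ 70
  Norton: +80 → 80 ≥ 70
Round 2 — Grove, Norton default.
  Ivory: +25+20 → 45 ≥ 30
Round 3 — Ivory defaults.
  Elm: +15 → 15 < 80
No further defaults.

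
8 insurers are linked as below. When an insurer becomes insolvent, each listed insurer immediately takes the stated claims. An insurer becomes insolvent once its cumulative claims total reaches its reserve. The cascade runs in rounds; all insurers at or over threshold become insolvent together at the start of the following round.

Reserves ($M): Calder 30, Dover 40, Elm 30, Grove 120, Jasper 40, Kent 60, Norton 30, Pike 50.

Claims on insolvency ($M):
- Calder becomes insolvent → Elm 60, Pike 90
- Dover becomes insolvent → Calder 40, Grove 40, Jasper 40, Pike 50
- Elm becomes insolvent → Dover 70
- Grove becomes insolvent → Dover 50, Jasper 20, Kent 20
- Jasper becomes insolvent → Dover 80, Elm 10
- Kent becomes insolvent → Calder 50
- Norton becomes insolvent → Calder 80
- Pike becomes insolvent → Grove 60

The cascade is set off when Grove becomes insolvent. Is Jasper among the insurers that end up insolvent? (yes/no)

Round 1 — Grove becomes insolvent (initial).
  Dover: +50 → 50 ≥ 40
  Jasper: +20 → 20 < 40
  Kent: +20 → 20 < 60
Round 2 — Dover becomes insolvent.
  Calder: +40 → 40 ≥ 30
  Jasper: +40 → 60 ≥ 40
  Pike: +50 → 50 ≥ 50
Round 3 — Calder, Jasper, Pike become insolvent.
  Elm: +60+10 → 70 ≥ 30
Round 4 — Elm becomes insolvent.
No further insolvencies.

yes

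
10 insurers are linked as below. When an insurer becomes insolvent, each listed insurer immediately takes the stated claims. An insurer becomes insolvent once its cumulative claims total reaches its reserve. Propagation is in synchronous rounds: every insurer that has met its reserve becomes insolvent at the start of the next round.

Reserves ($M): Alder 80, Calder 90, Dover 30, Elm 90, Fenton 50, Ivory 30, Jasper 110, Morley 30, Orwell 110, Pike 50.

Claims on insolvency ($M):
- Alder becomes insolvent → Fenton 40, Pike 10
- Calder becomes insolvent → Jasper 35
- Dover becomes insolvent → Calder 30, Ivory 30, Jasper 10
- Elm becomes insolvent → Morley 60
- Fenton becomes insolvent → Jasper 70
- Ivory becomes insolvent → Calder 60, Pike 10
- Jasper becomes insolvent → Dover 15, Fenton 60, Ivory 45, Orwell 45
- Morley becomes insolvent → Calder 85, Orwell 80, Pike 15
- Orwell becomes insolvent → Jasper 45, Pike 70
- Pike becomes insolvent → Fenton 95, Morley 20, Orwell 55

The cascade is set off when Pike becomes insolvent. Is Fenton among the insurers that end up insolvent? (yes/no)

Round 1 — Pike becomes insolvent (initial).
  Fenton: +95 → 95 ≥ 50
  Morley: +20 → 20 < 30
  Orwell: +55 → 55 < 110
Round 2 — Fenton becomes insolvent.
  Jasper: +70 → 70 < 110
No further insolvencies.

yes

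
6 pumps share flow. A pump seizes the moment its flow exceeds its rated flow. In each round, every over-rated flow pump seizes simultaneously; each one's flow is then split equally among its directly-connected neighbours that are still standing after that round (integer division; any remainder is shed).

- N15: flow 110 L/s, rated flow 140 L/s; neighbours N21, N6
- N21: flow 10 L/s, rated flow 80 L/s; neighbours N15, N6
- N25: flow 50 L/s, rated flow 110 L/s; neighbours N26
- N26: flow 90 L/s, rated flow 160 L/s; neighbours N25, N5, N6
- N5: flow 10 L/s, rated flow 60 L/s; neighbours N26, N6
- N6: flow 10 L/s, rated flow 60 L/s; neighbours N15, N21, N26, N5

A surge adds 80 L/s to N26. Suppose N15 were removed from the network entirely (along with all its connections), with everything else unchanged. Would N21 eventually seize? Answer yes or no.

With N15 removed:
Round 1 — N26 at 170 > 160. N26 seizes.
  N26 sheds 170 L/s to N25, N5, N6: 56 each (2 lost).
    N25: 50+56 = 106 ≤ 110
    N5: 10+56 = 66 > 60
    N6: 10+56 = 66 > 60
Round 2 — N5, N6 seize.
  N5 sheds 66 L/s: no online neighbours, lost.
  N6 sheds 66 L/s to N21: 66 each.
    N21: 10+66 = 76 ≤ 80
No further seizures.

no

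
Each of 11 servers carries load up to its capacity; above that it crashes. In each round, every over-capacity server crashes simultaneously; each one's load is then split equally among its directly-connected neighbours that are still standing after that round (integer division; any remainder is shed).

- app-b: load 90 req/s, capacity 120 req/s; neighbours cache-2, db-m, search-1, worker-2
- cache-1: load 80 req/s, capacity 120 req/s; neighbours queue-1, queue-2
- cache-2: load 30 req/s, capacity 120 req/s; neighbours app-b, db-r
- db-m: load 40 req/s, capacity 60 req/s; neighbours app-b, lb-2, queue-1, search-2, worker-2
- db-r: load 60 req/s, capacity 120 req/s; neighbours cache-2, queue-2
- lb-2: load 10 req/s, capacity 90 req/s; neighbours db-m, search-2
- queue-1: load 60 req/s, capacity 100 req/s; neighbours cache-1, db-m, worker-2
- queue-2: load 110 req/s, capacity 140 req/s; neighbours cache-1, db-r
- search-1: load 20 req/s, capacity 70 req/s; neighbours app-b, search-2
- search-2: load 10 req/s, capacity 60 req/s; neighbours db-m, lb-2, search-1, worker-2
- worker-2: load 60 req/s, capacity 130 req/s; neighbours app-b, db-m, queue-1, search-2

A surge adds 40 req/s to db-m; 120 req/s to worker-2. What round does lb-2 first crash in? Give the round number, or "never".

Round 1 — db-m at 80 > 60; worker-2 at 180 > 130. db-m, worker-2 crash.
  db-m sheds 80 req/s to app-b, lb-2, queue-1, search-2: 20 each.
    app-b: 90+20 = 110 ≤ 120
    lb-2: 10+20 = 30 ≤ 90
    queue-1: 60+20 = 80 ≤ 100
    search-2: 10+20 = 30 ≤ 60
  worker-2 sheds 180 req/s to app-b, queue-1, search-2: 60 each.
    app-b: 110+60 = 170 > 120
    queue-1: 80+60 = 140 > 100
    search-2: 30+60 = 90 > 60
Round 2 — app-b, queue-1, search-2 crash.
  app-b sheds 170 req/s to cache-2, search-1: 85 each.
    cache-2: 30+85 = 115 ≤ 120
    search-1: 20+85 = 105 > 70
  queue-1 sheds 140 req/s to cache-1: 140 each.
    cache-1: 80+140 = 220 > 120
  search-2 sheds 90 req/s to lb-2, search-1: 45 each.
    lb-2: 30+45 = 75 ≤ 90
    search-1: 105+45 = 150 > 70
Round 3 — cache-1, search-1 crash.
  cache-1 sheds 220 req/s to queue-2: 220 each.
    queue-2: 110+220 = 330 > 140
  search-1 sheds 150 req/s: no online neighbours, lost.
Round 4 — queue-2 crashes.
  queue-2 sheds 330 req/s to db-r: 330 each.
    db-r: 60+330 = 390 > 120
Round 5 — db-r crashes.
  db-r sheds 390 req/s to cache-2: 390 each.
    cache-2: 115+390 = 505 > 120
Round 6 — cache-2 crashes.
  cache-2 sheds 505 req/s: no online neighbours, lost.
No further crashes.

never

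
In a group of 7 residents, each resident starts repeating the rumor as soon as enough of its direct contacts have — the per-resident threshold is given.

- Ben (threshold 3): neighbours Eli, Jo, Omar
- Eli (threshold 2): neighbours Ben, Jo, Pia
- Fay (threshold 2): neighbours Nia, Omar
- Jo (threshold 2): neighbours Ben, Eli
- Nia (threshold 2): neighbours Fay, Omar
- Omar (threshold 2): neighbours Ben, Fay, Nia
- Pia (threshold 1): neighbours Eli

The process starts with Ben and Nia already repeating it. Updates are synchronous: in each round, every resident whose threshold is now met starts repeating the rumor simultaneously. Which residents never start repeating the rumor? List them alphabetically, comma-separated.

Round 1 — Ben, Nia start repeating the rumor (initial).
Round 2 — checking thresholds:
  Eli: 1 of 3 neighbours < 2, below threshold.
  Fay: 1 of 2 neighbours < 2, below threshold.
  Jo: 1 of 2 neighbours < 2, below threshold.
  Omar: 2 of 3 neighbours ≥ 2, starts repeating the rumor.
Round 3 — checking thresholds:
  Eli: 1 of 3 neighbours < 2, below threshold.
  Fay: 2 of 2 neighbours ≥ 2, starts repeating the rumor.
  Jo: 1 of 2 neighbours < 2, below threshold.
Round 4 — no new spreads; cascade stops.

Eli, Jo, Pia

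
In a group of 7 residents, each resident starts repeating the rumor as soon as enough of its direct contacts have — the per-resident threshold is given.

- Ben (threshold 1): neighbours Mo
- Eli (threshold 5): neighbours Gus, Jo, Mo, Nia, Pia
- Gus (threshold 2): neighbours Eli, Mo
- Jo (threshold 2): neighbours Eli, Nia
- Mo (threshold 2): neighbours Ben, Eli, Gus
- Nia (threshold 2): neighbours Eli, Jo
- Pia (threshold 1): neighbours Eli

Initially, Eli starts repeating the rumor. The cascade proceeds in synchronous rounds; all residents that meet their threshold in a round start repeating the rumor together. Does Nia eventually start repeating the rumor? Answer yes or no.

no

Round 1 — Eli starts repeating the rumor (initial).
Round 2 — checking thresholds:
  Gus: 1 of 2 neighbours < 2, not yet.
  Jo: 1 of 2 neighbours < 2, not yet.
  Mo: 1 of 3 neighbours < 2, not yet.
  Nia: 1 of 2 neighbours < 2, not yet.
  Pia: 1 of 1 neighbours ≥ 1, starts repeating the rumor.
Round 3 — no new spreads; cascade stops.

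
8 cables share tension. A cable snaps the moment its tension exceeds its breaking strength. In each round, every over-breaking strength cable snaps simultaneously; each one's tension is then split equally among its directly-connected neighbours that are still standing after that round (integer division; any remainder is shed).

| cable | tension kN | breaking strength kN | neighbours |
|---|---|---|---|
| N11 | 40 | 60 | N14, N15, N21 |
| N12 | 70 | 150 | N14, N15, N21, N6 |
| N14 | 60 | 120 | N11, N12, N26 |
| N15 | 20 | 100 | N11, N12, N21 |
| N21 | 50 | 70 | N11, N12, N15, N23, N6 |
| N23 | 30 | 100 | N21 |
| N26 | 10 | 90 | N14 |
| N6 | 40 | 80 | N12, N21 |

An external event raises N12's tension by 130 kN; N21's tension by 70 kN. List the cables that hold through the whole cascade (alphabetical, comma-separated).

Round 1 — N12 at 200 > 150; N21 at 120 > 70. N12, N21 snap.
  N12 sheds 200 kN to N14, N15, N6: 66 each (2 lost).
    N14: 60+66 = 126 > 120
    N15: 20+66 = 86 ≤ 100
    N6: 40+66 = 106 > 80
  N21 sheds 120 kN to N11, N15, N23, N6: 30 each.
    N11: 40+30 = 70 > 60
    N15: 86+30 = 116 > 100
    N23: 30+30 = 60 ≤ 100
    N6: 106+30 = 136 > 80
Round 2 — N11, N14, N15, N6 snap.
  N11 sheds 70 kN: no online neighbours, lost.
  N14 sheds 126 kN to N26: 126 each.
    N26: 10+126 = 136 > 90
  N15 sheds 116 kN: no online neighbours, lost.
  N6 sheds 136 kN: no online neighbours, lost.
Round 3 — N26 snaps.
  N26 sheds 136 kN: no online neighbours, lost.
No further breaks.

N23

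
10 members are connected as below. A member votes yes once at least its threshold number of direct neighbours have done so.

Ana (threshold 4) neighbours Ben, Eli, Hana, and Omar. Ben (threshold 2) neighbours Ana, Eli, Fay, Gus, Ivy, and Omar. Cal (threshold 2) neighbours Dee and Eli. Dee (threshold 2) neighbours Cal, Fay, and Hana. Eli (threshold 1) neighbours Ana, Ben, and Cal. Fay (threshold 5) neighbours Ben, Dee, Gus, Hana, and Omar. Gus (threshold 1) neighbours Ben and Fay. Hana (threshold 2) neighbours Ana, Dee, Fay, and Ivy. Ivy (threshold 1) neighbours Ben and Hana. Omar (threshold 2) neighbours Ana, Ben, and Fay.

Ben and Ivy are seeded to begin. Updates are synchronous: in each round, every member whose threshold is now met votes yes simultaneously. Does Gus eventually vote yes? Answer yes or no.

yes

Round 1 — Ben, Ivy vote yes (initial).
Round 2 — checking thresholds:
  Ana: 1 of 4 neighbours < 4, below threshold.
  Eli: 1 of 3 neighbours ≥ 1, votes yes.
  Fay: 1 of 5 neighbours < 5, below threshold.
  Gus: 1 of 2 neighbours ≥ 1, votes yes.
  Hana: 1 of 4 neighbours < 2, below threshold.
  Omar: 1 of 3 neighbours < 2, below threshold.
Round 3 — no new yes votes; cascade stops.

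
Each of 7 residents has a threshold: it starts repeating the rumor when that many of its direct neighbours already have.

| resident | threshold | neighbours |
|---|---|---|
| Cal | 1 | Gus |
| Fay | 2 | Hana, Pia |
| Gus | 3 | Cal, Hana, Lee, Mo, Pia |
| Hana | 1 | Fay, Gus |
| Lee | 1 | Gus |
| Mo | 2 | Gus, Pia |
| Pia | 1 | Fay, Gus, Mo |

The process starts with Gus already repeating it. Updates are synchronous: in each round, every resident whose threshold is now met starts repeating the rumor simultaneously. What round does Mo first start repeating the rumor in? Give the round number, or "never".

Round 1 — Gus starts repeating the rumor (initial).
Round 2 — checking thresholds:
  Cal: 1 of 1 neighbours ≥ 1, starts repeating the rumor.
  Hana: 1 of 2 neighbours ≥ 1, starts repeating the rumor.
  Lee: 1 of 1 neighbours ≥ 1, starts repeating the rumor.
  Mo: 1 of 2 neighbours < 2, not yet.
  Pia: 1 of 3 neighbours ≥ 1, starts repeating the rumor.
Round 3 — checking thresholds:
  Fay: 2 of 2 neighbours ≥ 2, starts repeating the rumor.
  Mo: 2 of 2 neighbours ≥ 2, starts repeating the rumor.
Round 4 — no new spreads; cascade stops.

3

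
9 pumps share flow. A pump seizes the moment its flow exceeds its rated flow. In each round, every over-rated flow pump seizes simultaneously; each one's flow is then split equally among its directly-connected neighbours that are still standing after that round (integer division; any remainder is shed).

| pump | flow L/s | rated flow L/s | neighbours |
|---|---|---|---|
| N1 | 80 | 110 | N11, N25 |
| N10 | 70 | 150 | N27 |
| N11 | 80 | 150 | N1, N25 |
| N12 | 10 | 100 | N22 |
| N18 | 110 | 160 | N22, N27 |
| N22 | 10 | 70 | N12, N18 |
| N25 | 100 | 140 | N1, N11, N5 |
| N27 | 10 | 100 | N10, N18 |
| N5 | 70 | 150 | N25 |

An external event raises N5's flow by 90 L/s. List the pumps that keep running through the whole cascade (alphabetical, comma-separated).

Round 1 — N5 at 160 > 150. N5 seizes.
  N5 sheds 160 L/s to N25: 160 each.
    N25: 100+160 = 260 > 140
Round 2 — N25 seizes.
  N25 sheds 260 L/s to N1, N11: 130 each.
    N1: 80+130 = 210 > 110
    N11: 80+130 = 210 > 150
Round 3 — N1, N11 seize.
  N1 sheds 210 L/s: no online neighbours, lost.
  N11 sheds 210 L/s: no online neighbours, lost.
No further seizures.

N10, N12, N18, N22, N27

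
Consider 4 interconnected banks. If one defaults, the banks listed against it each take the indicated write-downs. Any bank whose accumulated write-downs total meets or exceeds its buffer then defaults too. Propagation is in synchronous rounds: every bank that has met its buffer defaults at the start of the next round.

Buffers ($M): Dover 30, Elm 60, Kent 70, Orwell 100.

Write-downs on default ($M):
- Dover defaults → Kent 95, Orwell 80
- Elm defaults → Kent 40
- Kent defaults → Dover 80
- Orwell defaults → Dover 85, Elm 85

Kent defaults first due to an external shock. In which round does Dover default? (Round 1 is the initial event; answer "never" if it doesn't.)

2

Round 1 — Kent defaults (initial).
  Dover: +80 → 80 ≥ 30
Round 2 — Dover defaults.
  Orwell: +80 → 80 < 100
No further defaults.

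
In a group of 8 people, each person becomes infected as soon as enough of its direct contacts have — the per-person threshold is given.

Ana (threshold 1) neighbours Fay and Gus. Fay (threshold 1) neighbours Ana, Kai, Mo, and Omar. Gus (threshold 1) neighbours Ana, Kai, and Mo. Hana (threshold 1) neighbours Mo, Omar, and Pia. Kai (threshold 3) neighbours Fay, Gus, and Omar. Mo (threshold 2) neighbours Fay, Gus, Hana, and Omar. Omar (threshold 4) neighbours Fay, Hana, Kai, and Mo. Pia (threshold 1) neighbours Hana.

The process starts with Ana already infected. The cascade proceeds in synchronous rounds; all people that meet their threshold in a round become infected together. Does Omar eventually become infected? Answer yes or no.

Round 1 — Ana becomes infected (initial).
Round 2 — checking thresholds:
  Fay: 1 of 4 neighbours ≥ 1, becomes infected.
  Gus: 1 of 3 neighbours ≥ 1, becomes infected.
Round 3 — checking thresholds:
  Kai: 2 of 3 neighbours < 3, holds.
  Mo: 2 of 4 neighbours ≥ 2, becomes infected.
  Omar: 1 of 4 neighbours < 4, holds.
Round 4 — checking thresholds:
  Hana: 1 of 3 neighbours ≥ 1, becomes infected.
  Kai: 2 of 3 neighbours < 3, holds.
  Omar: 2 of 4 neighbours < 4, holds.
Round 5 — checking thresholds:
  Kai: 2 of 3 neighbours < 3, holds.
  Omar: 3 of 4 neighbours < 4, holds.
  Pia: 1 of 1 neighbours ≥ 1, becomes infected.
Round 6 — no new infections; cascade stops.

no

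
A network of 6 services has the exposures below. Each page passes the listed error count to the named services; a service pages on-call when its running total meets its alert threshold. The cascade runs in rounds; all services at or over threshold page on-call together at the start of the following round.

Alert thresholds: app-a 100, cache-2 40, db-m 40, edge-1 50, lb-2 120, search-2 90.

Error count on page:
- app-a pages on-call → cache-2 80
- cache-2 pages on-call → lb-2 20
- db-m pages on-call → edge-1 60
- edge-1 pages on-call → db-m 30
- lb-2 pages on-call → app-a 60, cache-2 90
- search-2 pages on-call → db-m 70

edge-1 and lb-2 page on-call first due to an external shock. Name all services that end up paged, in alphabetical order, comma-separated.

cache-2, edge-1, lb-2

Round 1 — edge-1, lb-2 page on-call (initial).
  app-a: +60 → 60 < 100
  cache-2: +90 → 90 ≥ 40
  db-m: +30 → 30 < 40
Round 2 — cache-2 pages on-call.
No further pages.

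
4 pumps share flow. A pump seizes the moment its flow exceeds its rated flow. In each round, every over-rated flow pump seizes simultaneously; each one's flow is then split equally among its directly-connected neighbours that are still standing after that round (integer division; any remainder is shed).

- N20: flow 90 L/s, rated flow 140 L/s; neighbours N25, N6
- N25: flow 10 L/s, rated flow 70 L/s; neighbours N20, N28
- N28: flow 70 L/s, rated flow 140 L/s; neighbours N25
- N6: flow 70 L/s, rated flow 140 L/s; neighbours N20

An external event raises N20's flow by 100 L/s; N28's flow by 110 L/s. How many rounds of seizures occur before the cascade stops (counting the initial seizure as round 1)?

2

Round 1 — N20 at 190 > 140; N28 at 180 > 140. N20, N28 seize.
  N20 sheds 190 L/s to N25, N6: 95 each.
    N25: 10+95 = 105 > 70
    N6: 70+95 = 165 > 140
  N28 sheds 180 L/s to N25: 180 each.
    N25: 105+180 = 285 > 70
Round 2 — N25, N6 seize.
  N25 sheds 285 L/s: no online neighbours, lost.
  N6 sheds 165 L/s: no online neighbours, lost.
No further seizures.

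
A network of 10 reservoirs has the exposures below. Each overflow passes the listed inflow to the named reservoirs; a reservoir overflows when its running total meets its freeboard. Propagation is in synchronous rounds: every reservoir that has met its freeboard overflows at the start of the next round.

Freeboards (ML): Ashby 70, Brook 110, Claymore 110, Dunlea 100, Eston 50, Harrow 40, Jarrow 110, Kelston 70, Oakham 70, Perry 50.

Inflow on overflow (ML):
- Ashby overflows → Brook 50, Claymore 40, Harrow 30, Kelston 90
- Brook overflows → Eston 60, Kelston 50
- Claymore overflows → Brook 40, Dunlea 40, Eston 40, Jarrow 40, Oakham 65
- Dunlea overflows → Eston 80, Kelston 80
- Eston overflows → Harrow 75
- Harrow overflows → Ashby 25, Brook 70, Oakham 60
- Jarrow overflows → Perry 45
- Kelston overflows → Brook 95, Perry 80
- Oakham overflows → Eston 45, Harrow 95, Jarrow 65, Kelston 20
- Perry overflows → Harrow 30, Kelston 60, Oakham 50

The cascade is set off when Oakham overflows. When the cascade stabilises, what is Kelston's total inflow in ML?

Round 1 — Oakham overflows (initial).
  Eston: +45 → 45 < 50
  Harrow: +95 → 95 ≥ 40
  Jarrow: +65 → 65 < 110
  Kelston: +20 → 20 < 70
Round 2 — Harrow overflows.
  Ashby: +25 → 25 < 70
  Brook: +70 → 70 < 110
No further overflows.

20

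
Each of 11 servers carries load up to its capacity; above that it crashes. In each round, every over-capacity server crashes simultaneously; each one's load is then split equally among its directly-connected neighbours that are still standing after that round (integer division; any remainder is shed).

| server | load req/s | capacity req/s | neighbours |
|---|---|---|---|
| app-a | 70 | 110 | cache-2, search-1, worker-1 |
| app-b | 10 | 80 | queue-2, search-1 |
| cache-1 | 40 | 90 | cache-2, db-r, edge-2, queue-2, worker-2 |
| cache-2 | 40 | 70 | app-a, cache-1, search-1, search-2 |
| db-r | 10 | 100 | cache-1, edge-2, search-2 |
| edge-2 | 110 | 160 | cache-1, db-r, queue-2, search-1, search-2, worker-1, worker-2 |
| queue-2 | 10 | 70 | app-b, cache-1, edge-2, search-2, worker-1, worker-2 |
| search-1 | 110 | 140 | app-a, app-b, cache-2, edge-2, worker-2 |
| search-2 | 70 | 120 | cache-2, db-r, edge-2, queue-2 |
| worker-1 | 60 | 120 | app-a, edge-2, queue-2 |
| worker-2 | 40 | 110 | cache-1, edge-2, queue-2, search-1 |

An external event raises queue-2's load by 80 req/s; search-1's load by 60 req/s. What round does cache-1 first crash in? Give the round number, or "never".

Round 1 — queue-2 at 90 > 70; search-1 at 170 > 140. queue-2, search-1 crash.
  queue-2 sheds 90 req/s to app-b, cache-1, edge-2, search-2, worker-1, worker-2: 15 each.
    app-b: 10+15 = 25 ≤ 80
    cache-1: 40+15 = 55 ≤ 90
    edge-2: 110+15 = 125 ≤ 160
    search-2: 70+15 = 85 ≤ 120
    worker-1: 60+15 = 75 ≤ 120
    worker-2: 40+15 = 55 ≤ 110
  search-1 sheds 170 req/s to app-a, app-b, cache-2, edge-2, worker-2: 34 each.
    app-a: 70+34 = 104 ≤ 110
    app-b: 25+34 = 59 ≤ 80
    cache-2: 40+34 = 74 > 70
    edge-2: 125+34 = 159 ≤ 160
    worker-2: 55+34 = 89 ≤ 110
Round 2 — cache-2 crashes.
  cache-2 sheds 74 req/s to app-a, cache-1, search-2: 24 each (2 lost).
    app-a: 104+24 = 128 > 110
    cache-1: 55+24 = 79 ≤ 90
    search-2: 85+24 = 109 ≤ 120
Round 3 — app-a crashes.
  app-a sheds 128 req/s to worker-1: 128 each.
    worker-1: 75+128 = 203 > 120
Round 4 — worker-1 crashes.
  worker-1 sheds 203 req/s to edge-2: 203 each.
    edge-2: 159+203 = 362 > 160
Round 5 — edge-2 crashes.
  edge-2 sheds 362 req/s to cache-1, db-r, search-2, worker-2: 90 each (2 lost).
    cache-1: 79+90 = 169 > 90
    db-r: 10+90 = 100 ≤ 100
    search-2: 109+90 = 199 > 120
    worker-2: 89+90 = 179 > 110
Round 6 — cache-1, search-2, worker-2 crash.
  cache-1 sheds 169 req/s to db-r: 169 each.
    db-r: 100+169 = 269 > 100
  search-2 sheds 199 req/s to db-r: 199 each.
    db-r: 269+199 = 468 > 100
  worker-2 sheds 179 req/s: no online neighbours, lost.
Round 7 — db-r crashes.
  db-r sheds 468 req/s: no online neighbours, lost.
No further crashes.

6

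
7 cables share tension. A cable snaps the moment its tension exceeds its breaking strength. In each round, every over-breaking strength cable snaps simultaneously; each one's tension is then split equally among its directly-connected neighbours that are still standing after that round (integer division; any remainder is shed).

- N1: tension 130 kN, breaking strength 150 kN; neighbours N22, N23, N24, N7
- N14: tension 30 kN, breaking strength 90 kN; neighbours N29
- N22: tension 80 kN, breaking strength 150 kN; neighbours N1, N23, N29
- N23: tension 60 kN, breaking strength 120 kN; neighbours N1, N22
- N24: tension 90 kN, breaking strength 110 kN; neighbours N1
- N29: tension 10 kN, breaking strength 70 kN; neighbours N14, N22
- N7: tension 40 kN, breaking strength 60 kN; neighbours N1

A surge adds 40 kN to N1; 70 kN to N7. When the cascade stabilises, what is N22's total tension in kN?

136

Round 1 — N1 at 170 > 150; N7 at 110 > 60. N1, N7 snap.
  N1 sheds 170 kN to N22, N23, N24: 56 each (2 lost).
    N22: 80+56 = 136 ≤ 150
    N23: 60+56 = 116 ≤ 120
    N24: 90+56 = 146 > 110
  N7 sheds 110 kN: no online neighbours, lost.
Round 2 — N24 snaps.
  N24 sheds 146 kN: no online neighbours, lost.
No further breaks.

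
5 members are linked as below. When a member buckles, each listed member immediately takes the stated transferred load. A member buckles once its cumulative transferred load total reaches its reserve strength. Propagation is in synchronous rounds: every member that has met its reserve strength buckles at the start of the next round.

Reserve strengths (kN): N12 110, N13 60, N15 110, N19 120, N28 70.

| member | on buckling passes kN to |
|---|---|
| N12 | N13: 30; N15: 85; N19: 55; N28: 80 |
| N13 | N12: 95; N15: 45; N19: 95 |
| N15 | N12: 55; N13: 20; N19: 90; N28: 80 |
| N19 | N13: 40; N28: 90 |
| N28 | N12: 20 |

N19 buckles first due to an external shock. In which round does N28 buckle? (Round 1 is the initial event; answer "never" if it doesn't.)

Round 1 — N19 buckles (initial).
  N13: +40 → 40 < 60
  N28: +90 → 90 ≥ 70
Round 2 — N28 buckles.
  N12: +20 → 20 < 110
No further bucklings.

2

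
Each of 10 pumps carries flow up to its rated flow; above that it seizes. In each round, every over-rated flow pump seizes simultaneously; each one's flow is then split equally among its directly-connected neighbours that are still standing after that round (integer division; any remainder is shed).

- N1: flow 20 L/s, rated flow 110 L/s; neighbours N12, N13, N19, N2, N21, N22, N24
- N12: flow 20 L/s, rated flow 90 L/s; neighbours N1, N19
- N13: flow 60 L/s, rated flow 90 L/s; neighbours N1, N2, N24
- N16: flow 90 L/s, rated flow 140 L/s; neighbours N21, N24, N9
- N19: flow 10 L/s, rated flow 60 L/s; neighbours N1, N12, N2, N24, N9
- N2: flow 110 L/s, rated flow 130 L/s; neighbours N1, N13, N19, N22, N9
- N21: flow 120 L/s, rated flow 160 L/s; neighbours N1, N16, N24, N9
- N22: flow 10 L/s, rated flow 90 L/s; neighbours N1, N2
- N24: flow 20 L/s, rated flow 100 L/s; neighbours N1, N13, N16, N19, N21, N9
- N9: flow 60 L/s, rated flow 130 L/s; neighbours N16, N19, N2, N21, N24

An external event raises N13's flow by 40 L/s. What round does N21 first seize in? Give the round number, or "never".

Round 1 — N13 at 100 > 90. N13 seizes.
  N13 sheds 100 L/s to N1, N2, N24: 33 each (1 lost).
    N1: 20+33 = 53 ≤ 110
    N2: 110+33 = 143 > 130
    N24: 20+33 = 53 ≤ 100
Round 2 — N2 seizes.
  N2 sheds 143 L/s to N1, N19, N22, N9: 35 each (3 lost).
    N1: 53+35 = 88 ≤ 110
    N19: 10+35 = 45 ≤ 60
    N22: 10+35 = 45 ≤ 90
    N9: 60+35 = 95 ≤ 130
No further seizures.

never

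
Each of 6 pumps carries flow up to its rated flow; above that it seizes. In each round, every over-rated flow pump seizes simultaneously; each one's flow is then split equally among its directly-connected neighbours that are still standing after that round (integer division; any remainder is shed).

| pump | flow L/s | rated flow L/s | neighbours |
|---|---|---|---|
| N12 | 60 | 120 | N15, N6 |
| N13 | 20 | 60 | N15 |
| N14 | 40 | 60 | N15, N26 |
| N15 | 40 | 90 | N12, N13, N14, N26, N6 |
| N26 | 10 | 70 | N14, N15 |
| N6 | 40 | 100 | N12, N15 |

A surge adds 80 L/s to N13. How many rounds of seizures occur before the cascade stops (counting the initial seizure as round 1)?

4

Round 1 — N13 at 100 > 60. N13 seizes.
  N13 sheds 100 L/s to N15: 100 each.
    N15: 40+100 = 140 > 90
Round 2 — N15 seizes.
  N15 sheds 140 L/s to N12, N14, N26, N6: 35 each.
    N12: 60+35 = 95 ≤ 120
    N14: 40+35 = 75 > 60
    N26: 10+35 = 45 ≤ 70
    N6: 40+35 = 75 ≤ 100
Round 3 — N14 seizes.
  N14 sheds 75 L/s to N26: 75 each.
    N26: 45+75 = 120 > 70
Round 4 — N26 seizes.
  N26 sheds 120 L/s: no online neighbours, lost.
No further seizures.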